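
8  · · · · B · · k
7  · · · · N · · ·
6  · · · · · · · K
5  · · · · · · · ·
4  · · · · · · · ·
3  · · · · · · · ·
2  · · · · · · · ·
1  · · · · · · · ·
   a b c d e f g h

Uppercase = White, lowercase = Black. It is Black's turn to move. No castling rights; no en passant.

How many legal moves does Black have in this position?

Black to move; king on h8.
In check: no.
Legal moves: none.
Count: 0.

0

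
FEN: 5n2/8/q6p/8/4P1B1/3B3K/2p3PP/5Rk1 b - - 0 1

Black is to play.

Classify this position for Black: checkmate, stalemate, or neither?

Black to move; black king on g1.
In check: yes, from the white rook on f1.
King squares — f1: attacked by Bd3; h1: attacked by Rf1; f2: attacked by Rf1; g2: attacked by Kh3; h2: attacked by Kh3.
Legal moves for Black: none.
In check with no legal moves → checkmate.

checkmate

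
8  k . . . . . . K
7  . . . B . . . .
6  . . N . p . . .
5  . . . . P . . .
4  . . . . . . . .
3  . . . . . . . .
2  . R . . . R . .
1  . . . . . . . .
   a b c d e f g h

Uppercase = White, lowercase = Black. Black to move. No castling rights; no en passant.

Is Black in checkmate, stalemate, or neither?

stalemate

Black to move; black king on a8.
In check: no.
King squares — a7: attacked by Nc6; b7: attacked by Rb2; b8: attacked by Rb2.
Legal moves for Black: none.
Not in check and no legal moves → stalemate.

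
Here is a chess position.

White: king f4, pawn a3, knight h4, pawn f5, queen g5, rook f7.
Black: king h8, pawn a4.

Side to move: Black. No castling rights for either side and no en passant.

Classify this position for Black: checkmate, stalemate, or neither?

Black to move; black king on h8.
In check: no.
King squares — g7: attacked by Qg5; h7: attacked by Rf7; g8: attacked by Qg5.
Legal moves for Black: none.
Not in check and no legal moves → stalemate.

stalemate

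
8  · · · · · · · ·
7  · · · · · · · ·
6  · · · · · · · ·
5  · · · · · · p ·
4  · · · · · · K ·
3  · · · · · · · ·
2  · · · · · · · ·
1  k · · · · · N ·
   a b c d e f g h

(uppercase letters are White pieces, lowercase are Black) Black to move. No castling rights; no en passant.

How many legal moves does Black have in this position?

3

Black to move; king on a1.
In check: no.
Legal moves: Kb2, Ka2, Kb1.
Count: 3.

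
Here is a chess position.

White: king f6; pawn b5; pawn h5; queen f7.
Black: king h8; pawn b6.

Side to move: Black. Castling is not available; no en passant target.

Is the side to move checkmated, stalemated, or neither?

Black to move; black king on h8.
In check: no.
King squares — g7: attacked by Kf6; h7: attacked by Qf7; g8: attacked by Qf7.
Legal moves for Black: none.
Not in check and no legal moves → stalemate.

stalemate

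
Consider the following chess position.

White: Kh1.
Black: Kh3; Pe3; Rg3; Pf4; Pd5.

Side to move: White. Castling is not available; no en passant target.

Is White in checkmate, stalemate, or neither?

stalemate

White to move; white king on h1.
In check: no.
King squares — g1: attacked by Rg3; g2: attacked by Rg3; h2: attacked by Kh3.
Legal moves for White: none.
Not in check and no legal moves → stalemate.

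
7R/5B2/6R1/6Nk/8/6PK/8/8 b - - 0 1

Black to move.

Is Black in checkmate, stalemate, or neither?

Black to move; black king on h5.
In check: yes, from the white rook on h8.
King squares — g4: attacked by Kh3; h4: attacked by Pg3; g5: attacked by Rg6; g6: attacked by Bf7; h6: attacked by Rg6.
Legal moves for Black: none.
In check with no legal moves → checkmate.

checkmate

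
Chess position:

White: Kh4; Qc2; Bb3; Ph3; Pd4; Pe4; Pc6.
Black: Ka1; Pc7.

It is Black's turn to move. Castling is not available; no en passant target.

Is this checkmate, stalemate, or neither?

stalemate

Black to move; black king on a1.
In check: no.
King squares — b1: attacked by Qc2; a2: attacked by Qc2; b2: attacked by Qc2.
Legal moves for Black: none.
Not in check and no legal moves → stalemate.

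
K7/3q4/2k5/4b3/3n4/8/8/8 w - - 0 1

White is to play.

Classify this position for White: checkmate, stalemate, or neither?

White to move; white king on a8.
In check: no.
King squares — a7: attacked by Qd7; b7: attacked by Kc6; b8: attacked by Be5.
Legal moves for White: none.
Not in check and no legal moves → stalemate.

stalemate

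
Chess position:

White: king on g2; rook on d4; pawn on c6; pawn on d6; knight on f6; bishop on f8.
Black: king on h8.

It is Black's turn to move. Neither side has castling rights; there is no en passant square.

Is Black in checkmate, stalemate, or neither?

stalemate

Black to move; black king on h8.
In check: no.
King squares — g7: attacked by Bf8; h7: attacked by Nf6; g8: attacked by Nf6.
Legal moves for Black: none.
Not in check and no legal moves → stalemate.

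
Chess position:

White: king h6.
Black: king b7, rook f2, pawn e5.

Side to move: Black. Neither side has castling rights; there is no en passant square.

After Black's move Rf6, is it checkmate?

After Rf6: white king on h6; in check: yes, from the black rook on f6.
White has 4 legal replies: Kh7, Kg7, Kh5, Kg5.
In check but a legal move exists → not checkmate.

no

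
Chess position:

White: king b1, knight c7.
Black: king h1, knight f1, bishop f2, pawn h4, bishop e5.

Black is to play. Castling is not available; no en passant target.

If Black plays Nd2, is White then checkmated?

After Nd2: white king on b1; in check: yes, from the black knight on d2.
White has 3 legal replies: Kc2, Ka2, Kc1.
In check but a legal move exists → not checkmate.

no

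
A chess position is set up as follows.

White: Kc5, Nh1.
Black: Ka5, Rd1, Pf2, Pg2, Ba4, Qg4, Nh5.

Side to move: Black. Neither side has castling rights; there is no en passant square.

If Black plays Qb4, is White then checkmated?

yes

After Qb4: white king on c5; in check: yes, from the black queen on b4.
King squares — b4: attacked by Ka5; c4: attacked by Qb4; d4: attacked by Rd1; b5: attacked by Ba4; d5: attacked by Rd1; b6: attacked by Qb4; c6: attacked by Ba4; d6: attacked by Rd1.
White has no legal moves → checkmate.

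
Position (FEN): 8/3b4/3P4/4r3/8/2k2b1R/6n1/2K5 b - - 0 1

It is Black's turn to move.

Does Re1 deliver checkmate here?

yes

After Re1: white king on c1; in check: yes, from the black rook on e1.
King squares — b1: attacked by Re1; d1: attacked by Re1; b2: attacked by Kc3; c2: attacked by Kc3; d2: attacked by Kc3.
White has no legal moves → checkmate.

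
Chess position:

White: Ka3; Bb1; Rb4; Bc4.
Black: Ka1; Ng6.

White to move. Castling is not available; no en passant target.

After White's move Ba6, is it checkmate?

After Ba6: black king on a1; in check: no.
Black is not in check, so this cannot be checkmate.

no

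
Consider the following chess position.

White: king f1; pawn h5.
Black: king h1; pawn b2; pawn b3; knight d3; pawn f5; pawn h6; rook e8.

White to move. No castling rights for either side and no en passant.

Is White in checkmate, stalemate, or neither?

White to move; white king on f1.
In check: no.
King squares — e1: attacked by Nd3; g1: attacked by Kh1; e2: attacked by Re8; f2: attacked by Nd3; g2: attacked by Kh1.
Legal moves for White: none.
Not in check and no legal moves → stalemate.

stalemate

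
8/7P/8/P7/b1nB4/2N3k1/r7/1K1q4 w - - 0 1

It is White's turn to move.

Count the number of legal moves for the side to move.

2

White to move; king on b1.
In check: yes, from the black queen on d1.
Legal moves: Kxa2, Nxd1.
Count: 2.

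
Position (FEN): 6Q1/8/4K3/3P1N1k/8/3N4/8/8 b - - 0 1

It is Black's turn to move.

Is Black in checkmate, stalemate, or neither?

Black to move; black king on h5.
In check: no.
King squares — g4: attacked by Qg8; h4: attacked by Nf5; g5: attacked by Qg8; g6: attacked by Qg8; h6: attacked by Nf5.
Legal moves for Black: none.
Not in check and no legal moves → stalemate.

stalemate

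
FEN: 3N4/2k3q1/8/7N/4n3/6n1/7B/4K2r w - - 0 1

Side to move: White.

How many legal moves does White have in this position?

White to move; king on e1.
In check: yes, from the black rook on h1.
Legal moves: Bg1.
Count: 1.

1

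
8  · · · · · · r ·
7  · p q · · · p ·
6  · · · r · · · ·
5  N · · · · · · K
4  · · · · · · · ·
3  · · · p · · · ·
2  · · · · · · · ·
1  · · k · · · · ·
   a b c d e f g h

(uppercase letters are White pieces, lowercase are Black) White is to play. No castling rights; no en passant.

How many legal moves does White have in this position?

7

White to move; king on h5.
In check: no.
Legal moves: Kg5, Kh4, Kg4, Nxb7, Nc6, Nc4, Nb3+.
Count: 7.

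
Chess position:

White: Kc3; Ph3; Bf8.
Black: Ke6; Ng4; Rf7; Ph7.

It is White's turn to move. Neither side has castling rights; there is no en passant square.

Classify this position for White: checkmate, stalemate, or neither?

White to move; white king on c3.
In check: no.
Legal moves for White: Bg7, Be7, Bh6, Bd6, Bc5, Bb4, Ba3, Kd4, Kc4, Kb4, Kd3, Kb3, Kd2, Kc2, Kb2, hxg4, h4.
White has 17 legal moves and is not in check → neither.

neither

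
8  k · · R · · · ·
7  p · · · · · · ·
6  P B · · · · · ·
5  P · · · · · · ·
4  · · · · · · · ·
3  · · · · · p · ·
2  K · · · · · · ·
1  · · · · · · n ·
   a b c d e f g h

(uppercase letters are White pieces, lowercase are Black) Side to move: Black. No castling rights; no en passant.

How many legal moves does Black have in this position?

Black to move; king on a8.
In check: yes, from the white rook on d8.
Legal moves: none.
Count: 0.

0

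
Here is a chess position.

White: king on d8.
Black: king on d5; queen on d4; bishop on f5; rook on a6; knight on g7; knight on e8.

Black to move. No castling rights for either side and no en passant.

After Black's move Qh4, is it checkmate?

After Qh4: white king on d8; in check: yes, from the black queen on h4.
King squares — c7: attacked by Ne8; d7: attacked by Bf5; e7: attacked by Qh4; c8: attacked by Bf5; e8: attacked by Ng7.
White has no legal moves → checkmate.

yes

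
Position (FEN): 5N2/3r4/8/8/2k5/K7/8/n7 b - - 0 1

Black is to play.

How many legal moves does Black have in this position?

22

Black to move; king on c4.
In check: no.
Legal moves: Rd8, Rh7, Rg7, Rf7, Re7, Rc7, Rb7, Ra7+, Rd6, Rd5, Rd4, Rd3+, Rd2, Rd1, Kd5, Kc5, Kb5, Kd4, Kd3, Kc3, Nb3, Nc2+.
Count: 22.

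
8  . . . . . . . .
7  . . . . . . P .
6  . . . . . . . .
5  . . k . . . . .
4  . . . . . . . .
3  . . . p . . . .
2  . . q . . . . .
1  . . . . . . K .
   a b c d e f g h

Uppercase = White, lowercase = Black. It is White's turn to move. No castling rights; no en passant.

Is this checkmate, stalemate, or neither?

neither

White to move; white king on g1.
In check: no.
Legal moves for White: Kh1, Kf1, g8=Q, g8=R, g8=B, g8=N.
White has 6 legal moves and is not in check → neither.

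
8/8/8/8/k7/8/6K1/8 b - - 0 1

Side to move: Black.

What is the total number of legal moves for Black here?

5

Black to move; king on a4.
In check: no.
Legal moves: Kb5, Ka5, Kb4, Kb3, Ka3.
Count: 5.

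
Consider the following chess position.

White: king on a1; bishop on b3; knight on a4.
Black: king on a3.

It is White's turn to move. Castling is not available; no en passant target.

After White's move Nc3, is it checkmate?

After Nc3: black king on a3; in check: no.
Black is not in check, so this cannot be checkmate.

no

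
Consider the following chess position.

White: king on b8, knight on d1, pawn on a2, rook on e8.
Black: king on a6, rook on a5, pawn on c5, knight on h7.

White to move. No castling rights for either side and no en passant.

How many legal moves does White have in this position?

21

White to move; king on b8.
In check: no.
Legal moves: Rh8, Rg8, Rf8, Rd8, Rc8, Re7, Re6+, Re5, Re4, Re3, Re2, Re1, Kc8, Ka8, Kc7, Ne3, Nc3, Nf2, Nb2, a3, a4.
Count: 21.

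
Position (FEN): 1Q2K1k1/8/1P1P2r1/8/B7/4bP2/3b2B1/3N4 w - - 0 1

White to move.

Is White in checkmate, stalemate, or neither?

White to move; white king on e8.
In check: no.
Legal moves for White include: Kd8, Ke7+, Kd7+, Qd8, Qc8, Qa8, Qc7, Qb7, Qa7, Bd7, Bc6, Bb5, Bb3+, Bc2, Bh3, Bh1, Bf1, Nxe3, ... (list truncated; more exist).
White has legal moves and is not in check → neither.

neither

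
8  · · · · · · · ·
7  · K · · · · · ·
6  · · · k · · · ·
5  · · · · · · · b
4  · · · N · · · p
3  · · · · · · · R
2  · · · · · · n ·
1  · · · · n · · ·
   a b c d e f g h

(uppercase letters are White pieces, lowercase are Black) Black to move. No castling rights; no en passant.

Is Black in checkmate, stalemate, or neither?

neither

Black to move; black king on d6.
In check: no.
Legal moves for Black: Ke7, Kd7, Ke5, Kd5, Kc5, Be8, Bf7, Bg6, Bg4, Bf3+, Be2, Bd1, Nf4, Ne3, Nf3, Nd3, Nc2.
Black has 17 legal moves and is not in check → neither.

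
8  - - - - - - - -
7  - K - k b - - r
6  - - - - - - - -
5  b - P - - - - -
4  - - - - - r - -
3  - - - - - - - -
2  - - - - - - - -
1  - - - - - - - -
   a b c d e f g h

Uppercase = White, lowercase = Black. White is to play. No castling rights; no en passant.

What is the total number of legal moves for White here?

5

White to move; king on b7.
In check: no.
Legal moves: Kb8, Ka8, Ka7, Ka6, c6+.
Count: 5.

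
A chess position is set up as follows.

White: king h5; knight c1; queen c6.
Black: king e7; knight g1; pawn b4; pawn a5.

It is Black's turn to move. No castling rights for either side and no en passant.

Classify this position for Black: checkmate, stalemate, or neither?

neither

Black to move; black king on e7.
In check: no.
Legal moves for Black: Kf8, Kd8, Kf7, Nh3, Nf3, Ne2, a4, b3.
Black has 8 legal moves and is not in check → neither.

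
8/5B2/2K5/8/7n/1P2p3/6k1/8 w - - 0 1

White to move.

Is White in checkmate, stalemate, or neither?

White to move; white king on c6.
In check: no.
Legal moves for White: Bg8, Be8, Bg6, Be6, Bh5, Bd5+, Bc4, Kd7, Kc7, Kb7, Kd6, Kb6, Kd5, Kc5, Kb5, b4.
White has 16 legal moves and is not in check → neither.

neither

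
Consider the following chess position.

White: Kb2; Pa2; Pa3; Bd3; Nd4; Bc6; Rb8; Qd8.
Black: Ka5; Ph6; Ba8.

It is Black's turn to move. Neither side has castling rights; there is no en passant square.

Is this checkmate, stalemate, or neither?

Black to move; black king on a5.
In check: yes, from the white queen on d8.
King squares — a4: attacked by Bc6; b4: attacked by Pa3; b5: attacked by Bd3; a6: attacked by Bd3; b6: attacked by Rb8.
Legal moves for Black: none.
In check with no legal moves → checkmate.

checkmate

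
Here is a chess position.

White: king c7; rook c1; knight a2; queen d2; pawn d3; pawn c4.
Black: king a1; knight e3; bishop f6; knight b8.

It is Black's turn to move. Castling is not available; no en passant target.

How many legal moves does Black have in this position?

Black to move; king on a1.
In check: yes, from the white rook on c1.
Legal moves: none.
Count: 0.

0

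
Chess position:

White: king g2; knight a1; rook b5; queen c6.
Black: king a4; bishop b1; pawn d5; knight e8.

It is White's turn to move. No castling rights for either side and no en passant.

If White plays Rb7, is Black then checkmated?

no

After Rb7: black king on a4; in check: yes, from the white queen on c6.
Black has 2 legal replies: Ka5, Ka3.
In check but a legal move exists → not checkmate.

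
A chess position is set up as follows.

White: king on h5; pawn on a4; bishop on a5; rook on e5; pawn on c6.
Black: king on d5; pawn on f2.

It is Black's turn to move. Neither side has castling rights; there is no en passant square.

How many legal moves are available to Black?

5

Black to move; king on d5.
In check: yes, from the white rook on e5.
Legal moves: Kd6, Kxc6, Kxe5, Kd4, Kc4.
Count: 5.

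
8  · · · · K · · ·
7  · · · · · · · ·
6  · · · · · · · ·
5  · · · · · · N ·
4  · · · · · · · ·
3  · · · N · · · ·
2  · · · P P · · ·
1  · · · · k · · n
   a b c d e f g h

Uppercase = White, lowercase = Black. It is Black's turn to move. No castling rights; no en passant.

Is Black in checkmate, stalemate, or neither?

Black to move; black king on e1.
In check: yes, from the white knight on d3.
Legal moves for Black: Kxe2, Kxd2, Kf1, Kd1.
Black is in check but has 4 legal moves → neither.

neither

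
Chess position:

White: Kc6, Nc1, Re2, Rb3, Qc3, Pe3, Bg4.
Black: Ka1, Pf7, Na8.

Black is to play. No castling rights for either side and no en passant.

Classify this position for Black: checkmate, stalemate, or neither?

Black to move; black king on a1.
In check: yes, from the white queen on c3.
King squares — b1: attacked by Rb3; a2: attacked by Nc1; b2: attacked by Re2.
Legal moves for Black: none.
In check with no legal moves → checkmate.

checkmate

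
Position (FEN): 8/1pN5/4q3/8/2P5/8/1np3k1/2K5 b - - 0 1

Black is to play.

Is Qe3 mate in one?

After Qe3: white king on c1; in check: yes, from the black queen on e3.
White has 2 legal replies: Kxc2, Kxb2.
In check but a legal move exists → not checkmate.

no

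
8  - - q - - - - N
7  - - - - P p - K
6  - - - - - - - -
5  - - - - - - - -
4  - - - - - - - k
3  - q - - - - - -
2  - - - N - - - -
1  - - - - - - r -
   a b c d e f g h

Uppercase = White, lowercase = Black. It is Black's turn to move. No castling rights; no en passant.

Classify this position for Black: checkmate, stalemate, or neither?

neither

Black to move; black king on h4.
In check: no.
Legal moves for Black include: Qxh8+, Qg8+, Qf8, Qe8, Qd8, Qcb8, Qa8, Qd7, Qc7, Qcb7, Qce6, Qc6, Qa6, Qf5+, Qc5, Qg4, Qcc4, Qch3, ... (list truncated; more exist).
Black has legal moves and is not in check → neither.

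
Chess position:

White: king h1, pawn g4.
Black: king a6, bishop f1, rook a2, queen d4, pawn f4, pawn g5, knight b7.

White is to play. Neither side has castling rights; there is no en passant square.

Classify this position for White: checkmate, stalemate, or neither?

stalemate

White to move; white king on h1.
In check: no.
King squares — g1: attacked by Qd4; g2: attacked by Bf1; h2: attacked by Ra2.
Legal moves for White: none.
Not in check and no legal moves → stalemate.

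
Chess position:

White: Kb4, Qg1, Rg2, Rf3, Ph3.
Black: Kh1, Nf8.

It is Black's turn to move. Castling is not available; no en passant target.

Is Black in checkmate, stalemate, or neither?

checkmate

Black to move; black king on h1.
In check: yes, from the white queen on g1.
King squares — g1: attacked by Rg2; g2: attacked by Qg1; h2: attacked by Qg1.
Legal moves for Black: none.
In check with no legal moves → checkmate.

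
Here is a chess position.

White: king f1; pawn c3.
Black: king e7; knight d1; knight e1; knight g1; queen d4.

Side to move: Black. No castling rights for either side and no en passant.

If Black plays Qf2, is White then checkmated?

After Qf2: white king on f1; in check: yes, from the black queen on f2.
King squares — e1: attacked by Qf2; g1: attacked by Qf2; e2: attacked by Ng1; f2: attacked by Nd1; g2: attacked by Ne1.
White has no legal moves → checkmate.

yes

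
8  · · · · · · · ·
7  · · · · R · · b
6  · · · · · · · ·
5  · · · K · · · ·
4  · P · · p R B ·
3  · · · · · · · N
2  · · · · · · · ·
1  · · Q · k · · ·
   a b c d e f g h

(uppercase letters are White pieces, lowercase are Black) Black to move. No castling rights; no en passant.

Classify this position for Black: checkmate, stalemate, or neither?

Black to move; black king on e1.
In check: yes, from the white queen on c1.
King squares — d1: attacked by Qc1; f1: attacked by Qc1; d2: attacked by Qc1; e2: attacked by Bg4; f2: attacked by Nh3.
Legal moves for Black: none.
In check with no legal moves → checkmate.

checkmate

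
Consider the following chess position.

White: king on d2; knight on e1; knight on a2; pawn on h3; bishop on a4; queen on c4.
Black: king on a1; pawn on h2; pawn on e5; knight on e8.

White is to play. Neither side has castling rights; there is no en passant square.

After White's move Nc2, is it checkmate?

no

After Nc2: black king on a1; in check: yes, from the white knight on c2.
Black has 2 legal replies: Kb2, Kb1.
In check but a legal move exists → not checkmate.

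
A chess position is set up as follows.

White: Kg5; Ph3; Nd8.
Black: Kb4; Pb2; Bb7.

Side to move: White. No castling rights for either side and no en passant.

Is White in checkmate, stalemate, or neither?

neither

White to move; white king on g5.
In check: no.
Legal moves for White: Nf7, Nxb7, Ne6, Nc6+, Kh6, Kg6, Kf6, Kh5, Kf5, Kh4, Kg4, Kf4, h4.
White has 13 legal moves and is not in check → neither.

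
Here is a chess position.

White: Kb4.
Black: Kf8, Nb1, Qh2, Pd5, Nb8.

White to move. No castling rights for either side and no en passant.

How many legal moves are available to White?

5

White to move; king on b4.
In check: no.
Legal moves: Kc5, Kb5, Ka5, Ka4, Kb3.
Count: 5.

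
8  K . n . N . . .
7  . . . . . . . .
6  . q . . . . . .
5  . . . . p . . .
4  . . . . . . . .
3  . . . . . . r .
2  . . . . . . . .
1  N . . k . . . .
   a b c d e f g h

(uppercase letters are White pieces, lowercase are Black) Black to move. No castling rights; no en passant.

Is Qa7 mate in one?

After Qa7: white king on a8; in check: yes, from the black queen on a7.
King squares — a7: attacked by Nc8; b7: attacked by Qa7; b8: attacked by Qa7.
White has no legal moves → checkmate.

yes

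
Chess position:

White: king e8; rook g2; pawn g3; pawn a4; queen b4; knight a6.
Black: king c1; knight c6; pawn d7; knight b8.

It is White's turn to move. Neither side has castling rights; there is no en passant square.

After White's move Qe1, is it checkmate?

yes

After Qe1: black king on c1; in check: yes, from the white queen on e1.
King squares — b1: attacked by Qe1; d1: attacked by Qe1; b2: attacked by Rg2; c2: attacked by Rg2; d2: attacked by Qe1.
Black has no legal moves → checkmate.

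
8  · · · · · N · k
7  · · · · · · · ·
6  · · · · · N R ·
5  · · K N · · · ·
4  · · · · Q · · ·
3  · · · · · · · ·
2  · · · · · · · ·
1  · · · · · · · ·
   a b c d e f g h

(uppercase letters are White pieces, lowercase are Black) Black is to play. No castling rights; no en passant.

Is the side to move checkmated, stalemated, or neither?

stalemate

Black to move; black king on h8.
In check: no.
King squares — g7: attacked by Rg6; h7: attacked by Nf6; g8: attacked by Nf6.
Legal moves for Black: none.
Not in check and no legal moves → stalemate.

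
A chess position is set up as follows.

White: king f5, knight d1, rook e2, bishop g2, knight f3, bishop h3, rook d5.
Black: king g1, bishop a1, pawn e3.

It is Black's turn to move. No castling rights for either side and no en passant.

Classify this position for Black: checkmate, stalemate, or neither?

Black to move; black king on g1.
In check: yes, from the white knight on f3.
King squares — f1: attacked by Bg2; h1: attacked by Bg2; f2: attacked by Nd1; g2: attacked by Re2; h2: attacked by Nf3.
Legal moves for Black: none.
In check with no legal moves → checkmate.

checkmate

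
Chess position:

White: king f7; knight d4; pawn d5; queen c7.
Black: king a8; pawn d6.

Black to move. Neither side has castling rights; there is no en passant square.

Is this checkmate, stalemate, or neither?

stalemate

Black to move; black king on a8.
In check: no.
King squares — a7: attacked by Qc7; b7: attacked by Qc7; b8: attacked by Qc7.
Legal moves for Black: none.
Not in check and no legal moves → stalemate.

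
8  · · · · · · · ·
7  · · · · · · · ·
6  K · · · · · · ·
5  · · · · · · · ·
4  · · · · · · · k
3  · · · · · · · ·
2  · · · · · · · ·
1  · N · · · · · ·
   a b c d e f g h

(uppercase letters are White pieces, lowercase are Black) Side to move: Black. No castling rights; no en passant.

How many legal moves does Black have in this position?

Black to move; king on h4.
In check: no.
Legal moves: Kh5, Kg5, Kg4, Kh3, Kg3.
Count: 5.

5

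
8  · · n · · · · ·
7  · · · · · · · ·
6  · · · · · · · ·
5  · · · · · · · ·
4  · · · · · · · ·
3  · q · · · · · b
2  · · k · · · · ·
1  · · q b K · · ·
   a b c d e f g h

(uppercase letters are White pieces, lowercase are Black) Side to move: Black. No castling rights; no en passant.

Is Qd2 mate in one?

After Qd2: white king on e1; in check: yes, from the black queen on d2.
King squares — d1: attacked by Kc2; f1: attacked by Bh3; d2: attacked by Kc2; e2: attacked by Bd1; f2: attacked by Qd2.
White has no legal moves → checkmate.

yes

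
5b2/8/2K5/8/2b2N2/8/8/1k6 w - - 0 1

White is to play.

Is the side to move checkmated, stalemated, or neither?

neither

White to move; white king on c6.
In check: no.
Legal moves for White: Kd7, Kc7, Kb7, Kb6, Ng6, Ne6, Nh5, Nd5, Nh3, Nd3, Ng2, Ne2.
White has 12 legal moves and is not in check → neither.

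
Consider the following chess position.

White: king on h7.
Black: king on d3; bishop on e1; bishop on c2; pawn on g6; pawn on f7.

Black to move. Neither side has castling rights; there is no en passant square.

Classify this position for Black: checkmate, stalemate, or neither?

neither

Black to move; black king on d3.
In check: no.
Legal moves for Black include: Ke4, Kd4, Kc4, Ke3, Kc3, Ke2, Kd2, Ba4, Bb3, Bd1, Bb1, Ba5, Bh4, Bb4, Bg3, Bc3, Bf2, Bd2, ... (list truncated; more exist).
Black has legal moves and is not in check → neither.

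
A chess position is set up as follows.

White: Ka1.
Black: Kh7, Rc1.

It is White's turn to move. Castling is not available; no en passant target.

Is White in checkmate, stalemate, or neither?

neither

White to move; white king on a1.
In check: yes, from the black rook on c1.
Legal moves for White: Kb2, Ka2.
White is in check but has 2 legal moves → neither.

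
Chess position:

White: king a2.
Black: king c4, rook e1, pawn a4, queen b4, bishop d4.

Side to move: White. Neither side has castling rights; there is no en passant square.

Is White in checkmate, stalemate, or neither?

stalemate

White to move; white king on a2.
In check: no.
King squares — a1: attacked by Re1; b1: attacked by Re1; b2: attacked by Qb4; a3: attacked by Qb4; b3: attacked by Pa4.
Legal moves for White: none.
Not in check and no legal moves → stalemate.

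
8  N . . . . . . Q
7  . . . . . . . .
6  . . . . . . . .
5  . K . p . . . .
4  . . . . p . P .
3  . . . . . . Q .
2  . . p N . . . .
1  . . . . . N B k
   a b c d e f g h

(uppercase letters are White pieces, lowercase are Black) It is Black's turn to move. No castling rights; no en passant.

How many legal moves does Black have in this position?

0

Black to move; king on h1.
In check: yes, from the white queen on h8.
Legal moves: none.
Count: 0.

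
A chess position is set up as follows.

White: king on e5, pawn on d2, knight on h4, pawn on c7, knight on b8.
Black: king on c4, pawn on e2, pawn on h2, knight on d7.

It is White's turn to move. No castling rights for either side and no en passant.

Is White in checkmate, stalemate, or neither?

White to move; white king on e5.
In check: yes, from the black knight on d7.
King squares — d4: attacked by Kc4; e4: available; f4: available; d5: attacked by Kc4; f5: available; d6: available; e6: available; f6: attacked by Nd7.
Legal moves for White: Ke6, Kd6, Kf5, Kf4, Ke4, Nxd7.
White is in check but has 6 legal moves → neither.

neither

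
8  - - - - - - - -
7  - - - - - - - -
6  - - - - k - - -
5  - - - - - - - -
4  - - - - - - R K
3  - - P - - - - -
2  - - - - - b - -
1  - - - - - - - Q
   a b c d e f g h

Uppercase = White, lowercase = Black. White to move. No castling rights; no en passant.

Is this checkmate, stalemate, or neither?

White to move; white king on h4.
In check: yes, from the black bishop on f2.
King squares — g3: attacked by Bf2; h3: available; g4: own rook; g5: available; h5: available.
Legal moves for White: Kh5, Kg5, Kh3, Rg3.
White is in check but has 4 legal moves → neither.

neither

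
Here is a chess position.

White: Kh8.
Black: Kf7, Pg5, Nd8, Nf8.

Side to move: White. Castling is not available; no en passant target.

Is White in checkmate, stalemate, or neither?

stalemate

White to move; white king on h8.
In check: no.
King squares — g7: attacked by Kf7; h7: attacked by Nf8; g8: attacked by Kf7.
Legal moves for White: none.
Not in check and no legal moves → stalemate.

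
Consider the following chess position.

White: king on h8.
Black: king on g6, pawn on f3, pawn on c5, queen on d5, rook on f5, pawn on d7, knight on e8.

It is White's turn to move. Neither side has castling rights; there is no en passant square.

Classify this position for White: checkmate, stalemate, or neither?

White to move; white king on h8.
In check: no.
King squares — g7: attacked by Kg6; h7: attacked by Kg6; g8: attacked by Qd5.
Legal moves for White: none.
Not in check and no legal moves → stalemate.

stalemate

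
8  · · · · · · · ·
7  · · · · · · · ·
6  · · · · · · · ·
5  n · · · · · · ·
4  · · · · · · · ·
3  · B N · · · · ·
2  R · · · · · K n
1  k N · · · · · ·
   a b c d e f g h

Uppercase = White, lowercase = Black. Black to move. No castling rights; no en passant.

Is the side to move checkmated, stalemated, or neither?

Black to move; black king on a1.
In check: yes, from the white rook on a2.
King squares — b1: attacked by Nc3; a2: attacked by Bb3; b2: attacked by Ra2.
Legal moves for Black: none.
In check with no legal moves → checkmate.

checkmate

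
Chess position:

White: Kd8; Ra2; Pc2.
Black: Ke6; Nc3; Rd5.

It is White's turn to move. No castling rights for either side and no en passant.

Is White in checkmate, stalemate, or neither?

neither

White to move; white king on d8.
In check: yes, from the black rook on d5.
Legal moves for White: Ke8, Kc8, Kc7.
White is in check but has 3 legal moves → neither.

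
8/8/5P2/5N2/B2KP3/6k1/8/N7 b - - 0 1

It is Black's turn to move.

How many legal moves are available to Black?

Black to move; king on g3.
In check: yes, from the white knight on f5.
Legal moves: Kg4, Kf4, Kh3, Kf3, Kh2, Kg2, Kf2.
Count: 7.

7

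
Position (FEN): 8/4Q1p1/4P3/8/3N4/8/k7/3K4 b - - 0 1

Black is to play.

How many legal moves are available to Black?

5

Black to move; king on a2.
In check: no.
Legal moves: Kb2, Kb1, Ka1, g6, g5.
Count: 5.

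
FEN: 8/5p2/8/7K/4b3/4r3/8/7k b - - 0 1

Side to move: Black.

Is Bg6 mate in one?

no

After Bg6: white king on h5; in check: yes, from the black bishop on g6.
White has 4 legal replies: Kh6, Kg5, Kh4, Kg4.
In check but a legal move exists → not checkmate.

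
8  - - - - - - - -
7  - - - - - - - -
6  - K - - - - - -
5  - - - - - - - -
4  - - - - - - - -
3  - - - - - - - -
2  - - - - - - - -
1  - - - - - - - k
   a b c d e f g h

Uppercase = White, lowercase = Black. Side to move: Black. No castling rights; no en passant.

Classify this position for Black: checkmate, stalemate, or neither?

neither

Black to move; black king on h1.
In check: no.
Legal moves for Black: Kh2, Kg2, Kg1.
Black has 3 legal moves and is not in check → neither.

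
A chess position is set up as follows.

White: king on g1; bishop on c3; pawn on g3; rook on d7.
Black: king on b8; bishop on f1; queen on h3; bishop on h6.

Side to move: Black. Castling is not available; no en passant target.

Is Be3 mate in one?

After Be3: white king on g1; in check: yes, from the black bishop on e3.
King squares — f1: attacked by Qh3; h1: attacked by Qh3; f2: attacked by Be3; g2: attacked by Bf1; h2: attacked by Qh3.
White has no legal moves → checkmate.

yes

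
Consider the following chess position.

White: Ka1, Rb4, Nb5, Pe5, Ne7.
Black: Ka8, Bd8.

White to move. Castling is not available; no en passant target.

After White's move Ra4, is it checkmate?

no

After Ra4: black king on a8; in check: yes, from the white rook on a4.
Black has 3 legal replies: Kb8, Kb7, Ba5.
In check but a legal move exists → not checkmate.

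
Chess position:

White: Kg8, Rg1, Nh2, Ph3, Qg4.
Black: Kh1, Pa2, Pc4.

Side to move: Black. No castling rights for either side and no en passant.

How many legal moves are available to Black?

Black to move; king on h1.
In check: yes, from the white rook on g1.
Legal moves: Kxh2.
Count: 1.

1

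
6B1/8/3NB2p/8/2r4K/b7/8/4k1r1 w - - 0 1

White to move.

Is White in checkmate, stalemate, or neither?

White to move; white king on h4.
In check: yes, from the black rook on c4.
King squares — g3: attacked by Rg1; h3: available; g4: attacked by Rg1; g5: attacked by Rg1; h5: available.
Legal moves for White: Kh5, Kh3, Bg4, Bxc4, Ne4, Nxc4.
White is in check but has 6 legal moves → neither.

neither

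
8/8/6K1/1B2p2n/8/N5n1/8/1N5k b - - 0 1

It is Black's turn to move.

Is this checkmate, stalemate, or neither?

neither

Black to move; black king on h1.
In check: no.
Legal moves for Black: Ng7, Nf6, Nf4+, Nf5, Ne4, Ne2, Nf1, Kh2, Kg2, Kg1, e4.
Black has 11 legal moves and is not in check → neither.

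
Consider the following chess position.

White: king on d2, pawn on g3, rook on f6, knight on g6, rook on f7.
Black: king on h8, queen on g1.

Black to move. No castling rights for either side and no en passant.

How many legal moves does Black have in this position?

Black to move; king on h8.
In check: yes, from the white knight on g6.
Legal moves: Kg8.
Count: 1.

1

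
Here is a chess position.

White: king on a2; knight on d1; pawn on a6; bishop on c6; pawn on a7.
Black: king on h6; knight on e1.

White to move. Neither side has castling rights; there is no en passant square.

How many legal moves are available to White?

White to move; king on a2.
In check: no.
Legal moves: Be8, Ba8, Bd7, Bb7, Bd5, Bb5, Be4, Ba4, Bf3, Bg2, Bh1, Kb3, Ka3, Kb2, Kb1, Ka1, Ne3, Nc3, Nf2, Nb2, a8=Q, a8=R, a8=B, a8=N.
Count: 24.

24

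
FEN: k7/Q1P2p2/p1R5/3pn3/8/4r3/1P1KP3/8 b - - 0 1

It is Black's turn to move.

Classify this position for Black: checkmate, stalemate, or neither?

neither

Black to move; black king on a8.
In check: yes, from the white queen on a7.
King squares — a7: available; b7: attacked by Qa7; b8: attacked by Qa7.
Legal moves for Black: Kxa7.
Black is in check but has 1 legal move → neither.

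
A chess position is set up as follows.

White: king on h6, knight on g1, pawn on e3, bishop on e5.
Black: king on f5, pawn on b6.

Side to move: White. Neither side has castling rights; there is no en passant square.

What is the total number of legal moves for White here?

White to move; king on h6.
In check: no.
Legal moves: Kh7, Kg7, Kh5, Bh8, Bb8, Bg7, Bc7, Bf6, Bd6, Bf4, Bd4, Bg3, Bc3, Bh2, Bb2, Ba1, Nh3, Nf3, Ne2, e4+.
Count: 20.

20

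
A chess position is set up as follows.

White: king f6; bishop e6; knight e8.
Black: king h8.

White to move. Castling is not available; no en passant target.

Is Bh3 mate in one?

no

After Bh3: black king on h8; in check: no.
Black is not in check, so this cannot be checkmate.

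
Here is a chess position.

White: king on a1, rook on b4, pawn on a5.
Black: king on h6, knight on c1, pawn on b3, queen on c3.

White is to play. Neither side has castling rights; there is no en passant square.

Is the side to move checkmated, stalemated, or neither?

White to move; white king on a1.
In check: yes, from the black queen on c3.
King squares — b1: available; a2: attacked by Nc1; b2: attacked by Qc3.
Legal moves for White: Kb1.
White is in check but has 1 legal move → neither.

neither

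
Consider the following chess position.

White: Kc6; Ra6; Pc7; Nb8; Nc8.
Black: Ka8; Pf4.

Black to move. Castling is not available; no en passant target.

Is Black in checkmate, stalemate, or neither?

Black to move; black king on a8.
In check: yes, from the white rook on a6.
King squares — a7: attacked by Ra6; b7: attacked by Kc6; b8: attacked by Pc7.
Legal moves for Black: none.
In check with no legal moves → checkmate.

checkmate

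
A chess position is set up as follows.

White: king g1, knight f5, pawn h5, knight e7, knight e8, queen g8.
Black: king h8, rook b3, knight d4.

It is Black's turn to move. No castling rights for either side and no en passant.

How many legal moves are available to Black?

0

Black to move; king on h8.
In check: yes, from the white queen on g8.
Legal moves: none.
Count: 0.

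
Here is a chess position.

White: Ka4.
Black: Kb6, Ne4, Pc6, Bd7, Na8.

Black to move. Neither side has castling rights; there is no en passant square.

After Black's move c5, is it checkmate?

After c5: white king on a4; in check: yes, from the black bishop on d7.
White has 2 legal replies: Kb3, Ka3.
In check but a legal move exists → not checkmate.

no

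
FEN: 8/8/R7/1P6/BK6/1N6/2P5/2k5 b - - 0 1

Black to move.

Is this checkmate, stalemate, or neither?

neither

Black to move; black king on c1.
In check: yes, from the white knight on b3.
King squares — b1: available; d1: available; b2: available; c2: available; d2: attacked by Nb3.
Legal moves for Black: Kxc2, Kb2, Kd1, Kb1.
Black is in check but has 4 legal moves → neither.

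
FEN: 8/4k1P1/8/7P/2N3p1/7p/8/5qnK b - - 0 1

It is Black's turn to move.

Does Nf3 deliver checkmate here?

yes

After Nf3: white king on h1; in check: yes, from the black queen on f1.
King squares — g1: attacked by Qf1; g2: attacked by Qf1; h2: attacked by Nf3.
White has no legal moves → checkmate.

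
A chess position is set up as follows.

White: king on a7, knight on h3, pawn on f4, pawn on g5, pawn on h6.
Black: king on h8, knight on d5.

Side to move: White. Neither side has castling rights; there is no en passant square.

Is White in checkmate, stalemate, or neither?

White to move; white king on a7.
In check: no.
Legal moves for White: Kb8, Ka8, Kb7, Ka6, Nf2, Ng1, h7, g6, f5.
White has 9 legal moves and is not in check → neither.

neither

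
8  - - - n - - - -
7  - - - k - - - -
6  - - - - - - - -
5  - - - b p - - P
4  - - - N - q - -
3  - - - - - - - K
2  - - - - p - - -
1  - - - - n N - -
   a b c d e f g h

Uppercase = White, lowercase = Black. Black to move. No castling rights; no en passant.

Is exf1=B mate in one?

yes

After exf1=B: white king on h3; in check: yes, from the black bishop on f1.
King squares — g2: attacked by Ne1; h2: attacked by Qf4; g3: attacked by Qf4; g4: attacked by Qf4; h4: attacked by Qf4.
White has no legal moves → checkmate.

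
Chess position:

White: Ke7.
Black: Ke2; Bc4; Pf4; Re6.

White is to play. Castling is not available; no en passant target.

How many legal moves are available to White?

White to move; king on e7.
In check: yes, from the black rook on e6.
Legal moves: Kf8, Kd8, Kf7, Kd7.
Count: 4.

4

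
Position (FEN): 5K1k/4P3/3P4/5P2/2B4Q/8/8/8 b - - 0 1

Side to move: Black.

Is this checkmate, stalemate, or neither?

Black to move; black king on h8.
In check: yes, from the white queen on h4.
King squares — g7: attacked by Kf8; h7: attacked by Qh4; g8: attacked by Bc4.
Legal moves for Black: none.
In check with no legal moves → checkmate.

checkmate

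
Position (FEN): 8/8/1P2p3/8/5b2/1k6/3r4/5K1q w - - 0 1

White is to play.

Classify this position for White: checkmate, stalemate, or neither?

White to move; white king on f1.
In check: yes, from the black queen on h1.
King squares — e1: attacked by Qh1; g1: attacked by Qh1; e2: attacked by Rd2; f2: attacked by Rd2; g2: attacked by Qh1.
Legal moves for White: none.
In check with no legal moves → checkmate.

checkmate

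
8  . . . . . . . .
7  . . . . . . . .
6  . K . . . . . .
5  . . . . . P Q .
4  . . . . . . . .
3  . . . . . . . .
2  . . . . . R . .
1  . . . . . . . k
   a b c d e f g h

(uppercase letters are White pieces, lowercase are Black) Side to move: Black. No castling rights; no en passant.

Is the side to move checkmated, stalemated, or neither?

Black to move; black king on h1.
In check: no.
King squares — g1: attacked by Qg5; g2: attacked by Rf2; h2: attacked by Rf2.
Legal moves for Black: none.
Not in check and no legal moves → stalemate.

stalemate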